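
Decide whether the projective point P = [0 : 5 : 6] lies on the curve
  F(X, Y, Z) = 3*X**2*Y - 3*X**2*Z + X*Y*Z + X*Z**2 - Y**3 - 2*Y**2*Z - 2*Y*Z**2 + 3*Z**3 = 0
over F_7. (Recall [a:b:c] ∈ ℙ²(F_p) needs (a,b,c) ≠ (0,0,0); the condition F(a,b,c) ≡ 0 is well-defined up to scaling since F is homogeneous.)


F(0,5,6) ≡ 3 (mod 7); P is NOT on the curve.

Evaluate F(0, 5, 6) term-by-term (mod 7).
  3*X**2*Y ↦ 3·0·5·1 = 0
  -3*X**2*Z ↦ -3·0·1·6 = 0
  X*Y*Z ↦ 1·0·5·6 = 0
  X*Z**2 ↦ 1·0·1·36 = 0
  -Y**3 ↦ -1·1·125·1 = -125
  -2*Y**2*Z ↦ -2·1·25·6 = -300
  -2*Y*Z**2 ↦ -2·1·5·36 = -360
  3*Z**3 ↦ 3·1·1·216 = 648
Sum: F(0, 5, 6) = (0) + (0) + (0) + (0) + (-125) + (-300) + (-360) + (648) = -137.
Reducing mod 7: -137 ≡ 3 (mod 7).
Since F(a, b, c) ≡ 3 ≠ 0 (mod 7), P does NOT lie on the curve.


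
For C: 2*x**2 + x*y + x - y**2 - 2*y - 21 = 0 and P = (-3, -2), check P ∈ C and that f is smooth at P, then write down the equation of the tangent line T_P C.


Tangent line at P: -13*x - y - 41 = 0.

Step 1: f(-3, -2) = 0, so P lies on C.
Step 2: partial derivatives
  f_x(x, y) = 4*x + y + 1, f_y(x, y) = x - 2*y - 2.
  f_x(P) = -13, f_y(P) = -1 (gradient nonzero, so P is smooth).
Step 3: tangent line at P: -13·(x − -3) + -1·(y − -2) = 0.
Expanding: -13*x - y - 41 = 0.


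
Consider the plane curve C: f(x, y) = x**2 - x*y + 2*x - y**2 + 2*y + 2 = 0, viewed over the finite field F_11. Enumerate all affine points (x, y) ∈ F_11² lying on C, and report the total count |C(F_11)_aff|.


Affine F_11-points: {(0, 6), (0, 7), (3, 2), (3, 8), (4, 3), (4, 6), (5, 1), (5, 7), (8, 2), (8, 3)}; count = 10.

For each of the 121 pairs (x, y) ∈ F_11², evaluate f(x, y) mod 11. Record the zeros.
  x = 0: [0↦2, 1↦3, 2↦2, 3↦10, 4↦5, 5↦9, 6↦0, 7↦0, 8↦9, 9↦5, 10↦10]  zeros at y ∈ {6, 7}
  x = 1: [0↦5, 1↦5, 2↦3, 3↦10, 4↦4, 5↦7, 6↦8, 7↦7, 8↦4, 9↦10, 10↦3]  zeros at y ∈ ∅
  x = 2: [0↦10, 1↦9, 2↦6, 3↦1, 4↦5, 5↦7, 6↦7, 7↦5, 8↦1, 9↦6, 10↦9]  zeros at y ∈ ∅
  x = 3: [0↦6, 1↦4, 2↦0, 3↦5, 4↦8, 5↦9, 6↦8, 7↦5, 8↦0, 9↦4, 10↦6]  zeros at y ∈ {2, 8}
  x = 4: [0↦4, 1↦1, 2↦7, 3↦0, 4↦2, 5↦2, 6↦0, 7↦7, 8↦1, 9↦4, 10↦5]  zeros at y ∈ {3, 6}
  x = 5: [0↦4, 1↦0, 2↦5, 3↦8, 4↦9, 5↦8, 6↦5, 7↦0, 8↦4, 9↦6, 10↦6]  zeros at y ∈ {1, 7}
  x = 6: [0↦6, 1↦1, 2↦5, 3↦7, 4↦7, 5↦5, 6↦1, 7↦6, 8↦9, 9↦10, 10↦9]  zeros at y ∈ ∅
  x = 7: [0↦10, 1↦4, 2↦7, 3↦8, 4↦7, 5↦4, 6↦10, 7↦3, 8↦5, 9↦5, 10↦3]  zeros at y ∈ ∅
  x = 8: [0↦5, 1↦9, 2↦0, 3↦0, 4↦9, 5↦5, 6↦10, 7↦2, 8↦3, 9↦2, 10↦10]  zeros at y ∈ {2, 3}
  x = 9: [0↦2, 1↦5, 2↦6, 3↦5, 4↦2, 5↦8, 6↦1, 7↦3, 8↦3, 9↦1, 10↦8]  zeros at y ∈ ∅
  x = 10: [0↦1, 1↦3, 2↦3, 3↦1, 4↦8, 5↦2, 6↦5, 7↦6, 8↦5, 9↦2, 10↦8]  zeros at y ∈ ∅
Collecting zeros: affine points = {(0, 6), (0, 7), (3, 2), (3, 8), (4, 3), (4, 6), (5, 1), (5, 7), (8, 2), (8, 3)}.
Total count |C(F_11)_aff| = 10.


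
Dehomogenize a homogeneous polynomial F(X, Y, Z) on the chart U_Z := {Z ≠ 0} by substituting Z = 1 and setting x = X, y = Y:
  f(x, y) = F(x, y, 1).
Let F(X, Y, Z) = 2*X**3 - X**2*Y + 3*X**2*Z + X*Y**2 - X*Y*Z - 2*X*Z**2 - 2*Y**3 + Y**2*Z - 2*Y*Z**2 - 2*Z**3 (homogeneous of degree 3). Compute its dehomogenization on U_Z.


f(x, y) = 2*x**3 - x**2*y + 3*x**2 + x*y**2 - x*y - 2*x - 2*y**3 + y**2 - 2*y - 2

On U_Z we set Z = 1. Each monomial c·X^i·Y^j·Z^k in F becomes c·x^i·y^j·1^k = c·x^i·y^j.
Substituting Z = 1: F(X, Y, 1) = 2*x**3 - x**2*y + 3*x**2 + x*y**2 - x*y - 2*x - 2*y**3 + y**2 - 2*y - 2.
Note: deg(f) ≤ deg(F) = 3; strict inequality happens when F is divisible by Z (lost terms).


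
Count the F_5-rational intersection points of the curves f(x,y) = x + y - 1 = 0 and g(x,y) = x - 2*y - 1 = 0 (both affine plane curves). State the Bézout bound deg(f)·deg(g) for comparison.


Common zeros: {(1, 0)}; count = 1; Bézout bound = 1.

deg(f) = 1, deg(g) = 1, so Bézout bound = 1.
Scan x ∈ F_5. For each x, list the y ∈ F_5 with f(x, y) ≡ 0 and those with g(x, y) ≡ 0 (mod 5); the common zeros in that column are the intersection.
  x = 0: f ≡ 0 at y ∈ {1}; g ≡ 0 at y ∈ {2}; common: ∅.
  x = 1: f ≡ 0 at y ∈ {0}; g ≡ 0 at y ∈ {0}; common: {0}.
  x = 2: f ≡ 0 at y ∈ {4}; g ≡ 0 at y ∈ {3}; common: ∅.
  x = 3: f ≡ 0 at y ∈ {3}; g ≡ 0 at y ∈ {1}; common: ∅.
  x = 4: f ≡ 0 at y ∈ {2}; g ≡ 0 at y ∈ {4}; common: ∅.
Collecting: common zeros = {(1, 0)}, so the count is 1.
Comparison with the Bézout bound: 1 ≤ 1 = deg(f)·deg(g), as expected for curves with no common component (the bound is attained).


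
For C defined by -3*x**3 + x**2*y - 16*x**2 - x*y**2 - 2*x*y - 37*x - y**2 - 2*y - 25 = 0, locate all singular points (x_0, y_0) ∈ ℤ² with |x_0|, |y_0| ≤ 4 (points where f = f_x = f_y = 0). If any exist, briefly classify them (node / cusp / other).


Singular points: {(-2, -3)}; classification: node.

Compute partial derivatives:
  f_x = -9*x**2 + 2*x*y - 32*x - y**2 - 2*y - 37.
  f_y = x**2 - 2*x*y - 2*x - 2*y - 2.
Scan x_0 ∈ {−4, ..., 4}. For each x_0, f_y(x_0, y) is a polynomial in y; find its integer roots y ∈ {−4, ..., 4}, then test f_x and f at those candidates.
  x = -4: f_y(-4, y) = 6*y + 22; no integer root y with |y| ≤ 4.
  x = -3: f_y(-3, y) = 4*y + 13; no integer root y with |y| ≤ 4.
  x = -2: f_y(-2, y) = 2*y + 6; vanishes at y ∈ {-3}. (-2, -3): f_x = 0, f = 0 — SINGULAR.
  x = -1: f_y(-1, y) = 1; no integer root y with |y| ≤ 4.
  x = 0: f_y(0, y) = -2*y - 2; vanishes at y ∈ {-1}. (0, -1): f_x = -36 ≠ 0.
  x = 1: f_y(1, y) = -4*y - 3; no integer root y with |y| ≤ 4.
  x = 2: f_y(2, y) = -6*y - 2; no integer root y with |y| ≤ 4.
  x = 3: f_y(3, y) = 1 - 8*y; no integer root y with |y| ≤ 4.
  x = 4: f_y(4, y) = 6 - 10*y; no integer root y with |y| ≤ 4.
Only singular point on the grid: (-2, -3).
Classify: substitute x = -2 + u, y = -3 + v and expand: f = -3*u**3 + u**2*v - u**2 - u*v**2 + v**2.
No constant or linear terms (consistent with a singular point). Quadratic part: -u**2 + v**2. Cubic part: -3*u**3 + u**2*v - u*v**2.
The quadratic part v**2 - u**2 = (v − u)(v + u) splits into two distinct linear factors, so there are two distinct tangent lines y − -3 = ±(x − -2) — this is a node (ordinary double point).
Classification: node.


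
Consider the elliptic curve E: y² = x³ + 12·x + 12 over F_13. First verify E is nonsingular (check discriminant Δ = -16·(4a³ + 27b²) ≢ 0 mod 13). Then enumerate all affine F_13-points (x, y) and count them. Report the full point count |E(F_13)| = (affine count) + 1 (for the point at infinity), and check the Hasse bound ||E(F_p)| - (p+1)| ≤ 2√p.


Affine points = {(0, 5), (0, 8), (1, 5), (1, 8), (3, 6), (3, 7), (6, 1), (6, 12), (7, 6), (7, 7), (8, 3), (8, 10), (9, 2), (9, 11), (10, 1), (10, 12), (12, 5), (12, 8)}; affine count = 18; |E(F_13)| = 19.

Discriminant check: Δ ∝ 4a³ + 27b² = 4·12³ + 27·12² = 4·1728 + 27·144 ≡ 10 (mod 13). Nonzero ⇒ E is nonsingular.
For each x ∈ F_13, compute rhs = x³ + 12·x + 12 mod 13, then count y ∈ F_13 with y² ≡ rhs.
  x = 0: rhs = 12, matching y values: 5, 8 (2 points).
  x = 1: rhs = 12, matching y values: 5, 8 (2 points).
  x = 2: rhs = 5, matching y values: none (0 points).
  x = 3: rhs = 10, matching y values: 6, 7 (2 points).
  x = 4: rhs = 7, matching y values: none (0 points).
  x = 5: rhs = 2, matching y values: none (0 points).
  x = 6: rhs = 1, matching y values: 1, 12 (2 points).
  x = 7: rhs = 10, matching y values: 6, 7 (2 points).
  x = 8: rhs = 9, matching y values: 3, 10 (2 points).
  x = 9: rhs = 4, matching y values: 2, 11 (2 points).
  x = 10: rhs = 1, matching y values: 1, 12 (2 points).
  x = 11: rhs = 6, matching y values: none (0 points).
  x = 12: rhs = 12, matching y values: 5, 8 (2 points).
Total affine count: 18.
Full point count |E(F_13)| = 18 + 1 = 19.
Hasse bound: |19 − (13+1)| = |5| = 5 ≤ 2√13 ≈ 7.2111 ✓.


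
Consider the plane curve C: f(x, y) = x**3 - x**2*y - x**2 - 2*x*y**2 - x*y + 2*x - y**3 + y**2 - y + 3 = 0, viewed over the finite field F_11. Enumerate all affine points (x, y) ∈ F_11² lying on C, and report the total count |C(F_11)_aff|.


Affine F_11-points: {(1, 1), (2, 0), (2, 1), (2, 7), (5, 3), (7, 6), (8, 2), (8, 7), (8, 9), (9, 7), (10, 1)}; count = 11.

For each of the 121 pairs (x, y) ∈ F_11², evaluate f(x, y) mod 11. Record the zeros.
  x = 0: [0↦3, 1↦2, 2↦8, 3↦4, 4↦6, 5↦8, 6↦4, 7↦10, 8↦9, 9↦6, 10↦6]  zeros at y ∈ ∅
  x = 1: [0↦5, 1↦0, 2↦9, 3↦4, 4↦1, 5↦5, 6↦10, 7↦10, 8↦10, 9↦4, 10↦8]  zeros at y ∈ {1}
  x = 2: [0↦0, 1↦0, 2↦10, 3↦2, 4↦3, 5↦7, 6↦8, 7↦0, 8↦10, 9↦10, 10↦5]  zeros at y ∈ {0, 1, 7}
  x = 3: [0↦5, 1↦8, 2↦6, 3↦4, 4↦7, 5↦9, 6↦4, 7↦8, 8↦4, 9↦8, 10↦3]  zeros at y ∈ ∅
  x = 4: [0↦4, 1↦8, 2↦3, 3↦5, 4↦8, 5↦6, 6↦4, 7↦7, 8↦9, 9↦4, 10↦8]  zeros at y ∈ ∅
  x = 5: [0↦3, 1↦6, 2↦7, 3↦0, 4↦1, 5↦4, 6↦3, 7↦3, 8↦9, 9↦4, 10↦4]  zeros at y ∈ {3}
  x = 6: [0↦8, 1↦8, 2↦2, 3↦6, 4↦3, 5↦9, 6↦7, 7↦2, 8↦10, 9↦3, 10↦8]  zeros at y ∈ ∅
  x = 7: [0↦3, 1↦9, 2↦5, 3↦7, 4↦9, 5↦5, 6↦0, 7↦10, 8↦7, 9↦7, 10↦4]  zeros at y ∈ {6}
  x = 8: [0↦5, 1↦4, 2↦0, 3↦9, 4↦3, 5↦9, 6↦10, 7↦0, 8↦6, 9↦0, 10↦9]  zeros at y ∈ {2, 7, 9}
  x = 9: [0↦9, 1↦10, 2↦4, 3↦7, 4↦2, 5↦5, 6↦10, 7↦0, 8↦2, 9↦10, 10↦7]  zeros at y ∈ {7}
  x = 10: [0↦10, 1↦0, 2↦1, 3↦7, 4↦1, 5↦10, 6↦6, 7↦5, 8↦1, 9↦10, 10↦4]  zeros at y ∈ {1}
Collecting zeros: affine points = {(1, 1), (2, 0), (2, 1), (2, 7), (5, 3), (7, 6), (8, 2), (8, 7), (8, 9), (9, 7), (10, 1)}.
Total count |C(F_11)_aff| = 11.


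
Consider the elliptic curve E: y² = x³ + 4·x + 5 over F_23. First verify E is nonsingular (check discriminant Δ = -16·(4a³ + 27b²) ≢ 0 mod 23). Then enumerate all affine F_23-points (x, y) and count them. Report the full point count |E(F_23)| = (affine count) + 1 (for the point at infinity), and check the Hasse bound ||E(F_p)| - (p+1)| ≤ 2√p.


Affine points = {(4, 4), (4, 19), (5, 9), (5, 14), (7, 10), (7, 13), (11, 0), (13, 0), (15, 6), (15, 17), (16, 5), (16, 18), (17, 8), (17, 15), (20, 9), (20, 14), (21, 9), (21, 14), (22, 0)}; affine count = 19; |E(F_23)| = 20.

Discriminant check: Δ ∝ 4a³ + 27b² = 4·4³ + 27·5² = 4·64 + 27·25 ≡ 11 (mod 23). Nonzero ⇒ E is nonsingular.
For each x ∈ F_23, compute rhs = x³ + 4·x + 5 mod 23, then count y ∈ F_23 with y² ≡ rhs.
  x = 0: rhs = 5, matching y values: none (0 points).
  x = 1: rhs = 10, matching y values: none (0 points).
  x = 2: rhs = 21, matching y values: none (0 points).
  x = 3: rhs = 21, matching y values: none (0 points).
  x = 4: rhs = 16, matching y values: 4, 19 (2 points).
  x = 5: rhs = 12, matching y values: 9, 14 (2 points).
  x = 6: rhs = 15, matching y values: none (0 points).
  x = 7: rhs = 8, matching y values: 10, 13 (2 points).
  x = 8: rhs = 20, matching y values: none (0 points).
  x = 9: rhs = 11, matching y values: none (0 points).
  x = 10: rhs = 10, matching y values: none (0 points).
  x = 11: rhs = 0, matching y values: 0 (1 points).
  x = 12: rhs = 10, matching y values: none (0 points).
  x = 13: rhs = 0, matching y values: 0 (1 points).
  x = 14: rhs = 22, matching y values: none (0 points).
  x = 15: rhs = 13, matching y values: 6, 17 (2 points).
  x = 16: rhs = 2, matching y values: 5, 18 (2 points).
  x = 17: rhs = 18, matching y values: 8, 15 (2 points).
  x = 18: rhs = 21, matching y values: none (0 points).
  x = 19: rhs = 17, matching y values: none (0 points).
  x = 20: rhs = 12, matching y values: 9, 14 (2 points).
  x = 21: rhs = 12, matching y values: 9, 14 (2 points).
  x = 22: rhs = 0, matching y values: 0 (1 points).
Total affine count: 19.
Full point count |E(F_23)| = 19 + 1 = 20.
Hasse bound: |20 − (23+1)| = |-4| = 4 ≤ 2√23 ≈ 9.5917 ✓.


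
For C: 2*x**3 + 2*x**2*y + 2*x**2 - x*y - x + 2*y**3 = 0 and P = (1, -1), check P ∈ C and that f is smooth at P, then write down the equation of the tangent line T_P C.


Tangent line at P: 6*x + 7*y + 1 = 0.

Step 1: f(1, -1) = 0, so P lies on C.
Step 2: partial derivatives
  f_x(x, y) = 6*x**2 + 4*x*y + 4*x - y - 1, f_y(x, y) = 2*x**2 - x + 6*y**2.
  f_x(P) = 6, f_y(P) = 7 (gradient nonzero, so P is smooth).
Step 3: tangent line at P: 6·(x − 1) + 7·(y − -1) = 0.
Expanding: 6*x + 7*y + 1 = 0.


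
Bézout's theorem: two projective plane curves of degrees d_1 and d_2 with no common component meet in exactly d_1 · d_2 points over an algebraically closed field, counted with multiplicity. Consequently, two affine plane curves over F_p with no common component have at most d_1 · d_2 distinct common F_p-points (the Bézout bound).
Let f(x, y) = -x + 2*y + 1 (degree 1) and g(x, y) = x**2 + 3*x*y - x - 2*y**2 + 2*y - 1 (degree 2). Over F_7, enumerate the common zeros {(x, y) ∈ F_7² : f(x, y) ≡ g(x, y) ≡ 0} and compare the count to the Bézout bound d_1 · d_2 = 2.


Common zeros: {(3, 1), (6, 6)}; count = 2; Bézout bound = 2.

deg(f) = 1, deg(g) = 2, so Bézout bound = 2.
Scan x ∈ F_7. For each x, list the y ∈ F_7 with f(x, y) ≡ 0 and those with g(x, y) ≡ 0 (mod 7); the common zeros in that column are the intersection.
  x = 0: f ≡ 0 at y ∈ {3}; g ≡ 0 at y ∈ ∅; common: ∅.
  x = 1: f ≡ 0 at y ∈ {0}; g ≡ 0 at y ∈ ∅; common: ∅.
  x = 2: f ≡ 0 at y ∈ {4}; g ≡ 0 at y ∈ {1, 3}; common: ∅.
  x = 3: f ≡ 0 at y ∈ {1}; g ≡ 0 at y ∈ {1}; common: {1}.
  x = 4: f ≡ 0 at y ∈ {5}; g ≡ 0 at y ∈ {3, 4}; common: ∅.
  x = 5: f ≡ 0 at y ∈ {2}; g ≡ 0 at y ∈ {6}; common: ∅.
  x = 6: f ≡ 0 at y ∈ {6}; g ≡ 0 at y ∈ {4, 6}; common: {6}.
Collecting: common zeros = {(3, 1), (6, 6)}, so the count is 2.
Comparison with the Bézout bound: 2 ≤ 2 = deg(f)·deg(g), as expected for curves with no common component (the bound is attained).


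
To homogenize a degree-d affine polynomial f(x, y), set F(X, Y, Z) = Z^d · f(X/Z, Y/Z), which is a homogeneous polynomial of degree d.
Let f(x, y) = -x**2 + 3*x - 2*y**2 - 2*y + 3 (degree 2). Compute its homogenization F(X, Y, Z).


F(X, Y, Z) = -X**2 + 3*X*Z - 2*Y**2 - 2*Y*Z + 3*Z**2

deg(f) = 2.
Substitute x = X/Z, y = Y/Z into f, then multiply by Z^2.
  monomial -1·x^2·y^0 ↦ -1·X^2·Y^0·Z^0.
  monomial 3·x^1·y^0 ↦ 3·X^1·Y^0·Z^1.
  monomial -2·x^0·y^2 ↦ -2·X^0·Y^2·Z^0.
  monomial -2·x^0·y^1 ↦ -2·X^0·Y^1·Z^1.
  monomial 3·x^0·y^0 ↦ 3·X^0·Y^0·Z^2.
Collecting: F(X, Y, Z) = -X**2 + 3*X*Z - 2*Y**2 - 2*Y*Z + 3*Z**2.


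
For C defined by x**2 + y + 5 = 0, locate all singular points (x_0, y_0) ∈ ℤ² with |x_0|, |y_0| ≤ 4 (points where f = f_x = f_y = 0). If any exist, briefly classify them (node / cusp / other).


No singular points in the scanned grid; C is smooth there.

Compute partial derivatives:
  f_x = 2*x.
  f_y = 1.
f_y = 1 is a nonzero constant, so f_y never vanishes: no point (x, y) can satisfy f = f_x = f_y = 0. In particular no (x, y) ∈ {−4, ..., 4}² is singular; the curve is smooth.


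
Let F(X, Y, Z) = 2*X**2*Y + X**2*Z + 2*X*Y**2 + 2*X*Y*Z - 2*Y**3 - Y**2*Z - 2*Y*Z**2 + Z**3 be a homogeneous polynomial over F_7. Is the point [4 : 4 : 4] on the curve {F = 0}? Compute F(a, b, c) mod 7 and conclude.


F(4,4,4) ≡ 3 (mod 7); P is NOT on the curve.

Evaluate F(4, 4, 4) term-by-term (mod 7).
  2*X**2*Y ↦ 2·16·4·1 = 128
  X**2*Z ↦ 1·16·1·4 = 64
  2*X*Y**2 ↦ 2·4·16·1 = 128
  2*X*Y*Z ↦ 2·4·4·4 = 128
  -2*Y**3 ↦ -2·1·64·1 = -128
  -Y**2*Z ↦ -1·1·16·4 = -64
  -2*Y*Z**2 ↦ -2·1·4·16 = -128
  Z**3 ↦ 1·1·1·64 = 64
Sum: F(4, 4, 4) = (128) + (64) + (128) + (128) + (-128) + (-64) + (-128) + (64) = 192.
Reducing mod 7: 192 ≡ 3 (mod 7).
Since F(a, b, c) ≡ 3 ≠ 0 (mod 7), P does NOT lie on the curve.


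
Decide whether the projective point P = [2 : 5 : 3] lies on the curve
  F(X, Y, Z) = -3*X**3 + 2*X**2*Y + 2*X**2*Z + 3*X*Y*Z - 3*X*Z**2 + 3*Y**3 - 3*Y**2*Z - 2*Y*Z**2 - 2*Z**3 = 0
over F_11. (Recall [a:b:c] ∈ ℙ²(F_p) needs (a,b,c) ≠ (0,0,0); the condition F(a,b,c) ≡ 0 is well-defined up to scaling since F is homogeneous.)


F(2,5,3) ≡ 5 (mod 11); P is NOT on the curve.

Evaluate F(2, 5, 3) term-by-term (mod 11).
  -3*X**3 ↦ -3·8·1·1 = -24
  2*X**2*Y ↦ 2·4·5·1 = 40
  2*X**2*Z ↦ 2·4·1·3 = 24
  3*X*Y*Z ↦ 3·2·5·3 = 90
  -3*X*Z**2 ↦ -3·2·1·9 = -54
  3*Y**3 ↦ 3·1·125·1 = 375
  -3*Y**2*Z ↦ -3·1·25·3 = -225
  -2*Y*Z**2 ↦ -2·1·5·9 = -90
  -2*Z**3 ↦ -2·1·1·27 = -54
Sum: F(2, 5, 3) = (-24) + (40) + (24) + (90) + (-54) + (375) + (-225) + (-90) + (-54) = 82.
Reducing mod 11: 82 ≡ 5 (mod 11).
Since F(a, b, c) ≡ 5 ≠ 0 (mod 11), P does NOT lie on the curve.


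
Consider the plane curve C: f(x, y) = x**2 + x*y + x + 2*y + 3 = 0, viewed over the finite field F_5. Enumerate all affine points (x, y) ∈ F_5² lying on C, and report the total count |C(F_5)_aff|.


Affine F_5-points: {(0, 1), (1, 0), (2, 4), (3, 0), (3, 1), (3, 2), (3, 3), (3, 4), (4, 2)}; count = 9.

For each of the 25 pairs (x, y) ∈ F_5², evaluate f(x, y) mod 5. Record the zeros.
  x = 0: [0↦3, 1↦0, 2↦2, 3↦4, 4↦1]  zeros at y ∈ {1}
  x = 1: [0↦0, 1↦3, 2↦1, 3↦4, 4↦2]  zeros at y ∈ {0}
  x = 2: [0↦4, 1↦3, 2↦2, 3↦1, 4↦0]  zeros at y ∈ {4}
  x = 3: [0↦0, 1↦0, 2↦0, 3↦0, 4↦0]  zeros at y ∈ {0, 1, 2, 3, 4}
  x = 4: [0↦3, 1↦4, 2↦0, 3↦1, 4↦2]  zeros at y ∈ {2}
Collecting zeros: affine points = {(0, 1), (1, 0), (2, 4), (3, 0), (3, 1), (3, 2), (3, 3), (3, 4), (4, 2)}.
Total count |C(F_5)_aff| = 9.


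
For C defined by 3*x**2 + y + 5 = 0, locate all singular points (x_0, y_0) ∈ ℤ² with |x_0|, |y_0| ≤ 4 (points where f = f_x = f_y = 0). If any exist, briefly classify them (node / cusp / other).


No singular points in the scanned grid; C is smooth there.

Compute partial derivatives:
  f_x = 6*x.
  f_y = 1.
f_y = 1 is a nonzero constant, so f_y never vanishes: no point (x, y) can satisfy f = f_x = f_y = 0. In particular no (x, y) ∈ {−4, ..., 4}² is singular; the curve is smooth.


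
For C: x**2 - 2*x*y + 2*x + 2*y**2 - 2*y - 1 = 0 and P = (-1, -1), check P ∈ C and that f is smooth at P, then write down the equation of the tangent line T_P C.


Tangent line at P: 2*x - 4*y - 2 = 0.

Step 1: f(-1, -1) = 0, so P lies on C.
Step 2: partial derivatives
  f_x(x, y) = 2*x - 2*y + 2, f_y(x, y) = -2*x + 4*y - 2.
  f_x(P) = 2, f_y(P) = -4 (gradient nonzero, so P is smooth).
Step 3: tangent line at P: 2·(x − -1) + -4·(y − -1) = 0.
Expanding: 2*x - 4*y - 2 = 0.


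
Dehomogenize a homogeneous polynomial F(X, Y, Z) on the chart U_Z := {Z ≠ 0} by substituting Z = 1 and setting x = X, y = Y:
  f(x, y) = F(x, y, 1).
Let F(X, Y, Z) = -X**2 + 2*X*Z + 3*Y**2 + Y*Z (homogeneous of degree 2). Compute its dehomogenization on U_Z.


f(x, y) = -x**2 + 2*x + 3*y**2 + y

On U_Z we set Z = 1. Each monomial c·X^i·Y^j·Z^k in F becomes c·x^i·y^j·1^k = c·x^i·y^j.
Substituting Z = 1: F(X, Y, 1) = -x**2 + 2*x + 3*y**2 + y.
Note: deg(f) ≤ deg(F) = 2; strict inequality happens when F is divisible by Z (lost terms).


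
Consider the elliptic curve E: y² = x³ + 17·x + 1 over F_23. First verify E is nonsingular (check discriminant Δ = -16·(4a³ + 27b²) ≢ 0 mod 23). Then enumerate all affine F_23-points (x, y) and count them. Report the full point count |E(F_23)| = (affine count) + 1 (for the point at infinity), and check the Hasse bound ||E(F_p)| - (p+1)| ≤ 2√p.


Affine points = {(0, 1), (0, 22), (4, 8), (4, 15), (5, 2), (5, 21), (7, 7), (7, 16), (9, 3), (9, 20), (11, 1), (11, 22), (12, 1), (12, 22), (13, 2), (13, 21), (14, 4), (14, 19), (22, 11), (22, 12)}; affine count = 20; |E(F_23)| = 21.

Discriminant check: Δ ∝ 4a³ + 27b² = 4·17³ + 27·1² = 4·4913 + 27·1 ≡ 14 (mod 23). Nonzero ⇒ E is nonsingular.
For each x ∈ F_23, compute rhs = x³ + 17·x + 1 mod 23, then count y ∈ F_23 with y² ≡ rhs.
  x = 0: rhs = 1, matching y values: 1, 22 (2 points).
  x = 1: rhs = 19, matching y values: none (0 points).
  x = 2: rhs = 20, matching y values: none (0 points).
  x = 3: rhs = 10, matching y values: none (0 points).
  x = 4: rhs = 18, matching y values: 8, 15 (2 points).
  x = 5: rhs = 4, matching y values: 2, 21 (2 points).
  x = 6: rhs = 20, matching y values: none (0 points).
  x = 7: rhs = 3, matching y values: 7, 16 (2 points).
  x = 8: rhs = 5, matching y values: none (0 points).
  x = 9: rhs = 9, matching y values: 3, 20 (2 points).
  x = 10: rhs = 21, matching y values: none (0 points).
  x = 11: rhs = 1, matching y values: 1, 22 (2 points).
  x = 12: rhs = 1, matching y values: 1, 22 (2 points).
  x = 13: rhs = 4, matching y values: 2, 21 (2 points).
  x = 14: rhs = 16, matching y values: 4, 19 (2 points).
  x = 15: rhs = 20, matching y values: none (0 points).
  x = 16: rhs = 22, matching y values: none (0 points).
  x = 17: rhs = 5, matching y values: none (0 points).
  x = 18: rhs = 21, matching y values: none (0 points).
  x = 19: rhs = 7, matching y values: none (0 points).
  x = 20: rhs = 15, matching y values: none (0 points).
  x = 21: rhs = 5, matching y values: none (0 points).
  x = 22: rhs = 6, matching y values: 11, 12 (2 points).
Total affine count: 20.
Full point count |E(F_23)| = 20 + 1 = 21.
Hasse bound: |21 − (23+1)| = |-3| = 3 ≤ 2√23 ≈ 9.5917 ✓.


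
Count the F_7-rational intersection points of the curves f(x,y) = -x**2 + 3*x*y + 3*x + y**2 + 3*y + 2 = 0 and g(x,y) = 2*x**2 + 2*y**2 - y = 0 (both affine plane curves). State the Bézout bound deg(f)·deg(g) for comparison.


Common zeros: {(4, 5)}; count = 1; Bézout bound = 4.

deg(f) = 2, deg(g) = 2, so Bézout bound = 4.
Scan x ∈ F_7. For each x, list the y ∈ F_7 with f(x, y) ≡ 0 and those with g(x, y) ≡ 0 (mod 7); the common zeros in that column are the intersection.
  x = 0: f ≡ 0 at y ∈ {5, 6}; g ≡ 0 at y ∈ {0, 4}; common: ∅.
  x = 1: f ≡ 0 at y ∈ ∅; g ≡ 0 at y ∈ ∅; common: ∅.
  x = 2: f ≡ 0 at y ∈ {1, 4}; g ≡ 0 at y ∈ {2}; common: ∅.
  x = 3: f ≡ 0 at y ∈ ∅; g ≡ 0 at y ∈ {5, 6}; common: ∅.
  x = 4: f ≡ 0 at y ∈ {1, 5}; g ≡ 0 at y ∈ {5, 6}; common: {5}.
  x = 5: f ≡ 0 at y ∈ ∅; g ≡ 0 at y ∈ {2}; common: ∅.
  x = 6: f ≡ 0 at y ∈ {3, 4}; g ≡ 0 at y ∈ ∅; common: ∅.
Collecting: common zeros = {(4, 5)}, so the count is 1.
Comparison with the Bézout bound: 1 ≤ 4 = deg(f)·deg(g), as expected for curves with no common component (the affine F_7-count falls short of the bound because intersections may lie at infinity, over extension fields, or carry multiplicity).


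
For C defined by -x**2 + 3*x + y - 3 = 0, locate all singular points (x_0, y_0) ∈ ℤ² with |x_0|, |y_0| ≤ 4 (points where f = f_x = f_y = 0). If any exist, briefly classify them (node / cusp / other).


No singular points in the scanned grid; C is smooth there.

Compute partial derivatives:
  f_x = 3 - 2*x.
  f_y = 1.
f_y = 1 is a nonzero constant, so f_y never vanishes: no point (x, y) can satisfy f = f_x = f_y = 0. In particular no (x, y) ∈ {−4, ..., 4}² is singular; the curve is smooth.


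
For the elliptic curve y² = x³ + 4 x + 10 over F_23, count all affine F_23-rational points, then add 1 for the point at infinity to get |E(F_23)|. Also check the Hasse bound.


Affine points = {(2, 7), (2, 16), (3, 7), (3, 16), (7, 6), (7, 17), (8, 5), (8, 18), (9, 4), (9, 19), (14, 2), (14, 21), (15, 8), (15, 15), (17, 0), (18, 7), (18, 16)}; affine count = 17; |E(F_23)| = 18.

Discriminant check: Δ ∝ 4a³ + 27b² = 4·4³ + 27·10² = 4·64 + 27·100 ≡ 12 (mod 23). Nonzero ⇒ E is nonsingular.
For each x ∈ F_23, compute rhs = x³ + 4·x + 10 mod 23, then count y ∈ F_23 with y² ≡ rhs.
  x = 0: rhs = 10, matching y values: none (0 points).
  x = 1: rhs = 15, matching y values: none (0 points).
  x = 2: rhs = 3, matching y values: 7, 16 (2 points).
  x = 3: rhs = 3, matching y values: 7, 16 (2 points).
  x = 4: rhs = 21, matching y values: none (0 points).
  x = 5: rhs = 17, matching y values: none (0 points).
  x = 6: rhs = 20, matching y values: none (0 points).
  x = 7: rhs = 13, matching y values: 6, 17 (2 points).
  x = 8: rhs = 2, matching y values: 5, 18 (2 points).
  x = 9: rhs = 16, matching y values: 4, 19 (2 points).
  x = 10: rhs = 15, matching y values: none (0 points).
  x = 11: rhs = 5, matching y values: none (0 points).
  x = 12: rhs = 15, matching y values: none (0 points).
  x = 13: rhs = 5, matching y values: none (0 points).
  x = 14: rhs = 4, matching y values: 2, 21 (2 points).
  x = 15: rhs = 18, matching y values: 8, 15 (2 points).
  x = 16: rhs = 7, matching y values: none (0 points).
  x = 17: rhs = 0, matching y values: 0 (1 points).
  x = 18: rhs = 3, matching y values: 7, 16 (2 points).
  x = 19: rhs = 22, matching y values: none (0 points).
  x = 20: rhs = 17, matching y values: none (0 points).
  x = 21: rhs = 17, matching y values: none (0 points).
  x = 22: rhs = 5, matching y values: none (0 points).
Total affine count: 17.
Full point count |E(F_23)| = 17 + 1 = 18.
Hasse bound: |18 − (23+1)| = |-6| = 6 ≤ 2√23 ≈ 9.5917 ✓.


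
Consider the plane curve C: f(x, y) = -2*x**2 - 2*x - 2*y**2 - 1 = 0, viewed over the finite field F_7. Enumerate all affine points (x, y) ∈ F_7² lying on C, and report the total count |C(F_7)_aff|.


Affine F_7-points: {(1, 1), (1, 6), (2, 2), (2, 5), (4, 2), (4, 5), (5, 1), (5, 6)}; count = 8.

For each of the 49 pairs (x, y) ∈ F_7², evaluate f(x, y) mod 7. Record the zeros.
  x = 0: [0↦6, 1↦4, 2↦5, 3↦2, 4↦2, 5↦5, 6↦4]  zeros at y ∈ ∅
  x = 1: [0↦2, 1↦0, 2↦1, 3↦5, 4↦5, 5↦1, 6↦0]  zeros at y ∈ {1, 6}
  x = 2: [0↦1, 1↦6, 2↦0, 3↦4, 4↦4, 5↦0, 6↦6]  zeros at y ∈ {2, 5}
  x = 3: [0↦3, 1↦1, 2↦2, 3↦6, 4↦6, 5↦2, 6↦1]  zeros at y ∈ ∅
  x = 4: [0↦1, 1↦6, 2↦0, 3↦4, 4↦4, 5↦0, 6↦6]  zeros at y ∈ {2, 5}
  x = 5: [0↦2, 1↦0, 2↦1, 3↦5, 4↦5, 5↦1, 6↦0]  zeros at y ∈ {1, 6}
  x = 6: [0↦6, 1↦4, 2↦5, 3↦2, 4↦2, 5↦5, 6↦4]  zeros at y ∈ ∅
Collecting zeros: affine points = {(1, 1), (1, 6), (2, 2), (2, 5), (4, 2), (4, 5), (5, 1), (5, 6)}.
Total count |C(F_7)_aff| = 8.


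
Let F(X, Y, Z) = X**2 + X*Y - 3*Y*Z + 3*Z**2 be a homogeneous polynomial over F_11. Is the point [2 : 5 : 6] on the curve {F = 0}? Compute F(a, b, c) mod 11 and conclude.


F(2,5,6) ≡ 10 (mod 11); P is NOT on the curve.

Evaluate F(2, 5, 6) term-by-term (mod 11).
  X**2 ↦ 1·4·1·1 = 4
  X*Y ↦ 1·2·5·1 = 10
  -3*Y*Z ↦ -3·1·5·6 = -90
  3*Z**2 ↦ 3·1·1·36 = 108
Sum: F(2, 5, 6) = (4) + (10) + (-90) + (108) = 32.
Reducing mod 11: 32 ≡ 10 (mod 11).
Since F(a, b, c) ≡ 10 ≠ 0 (mod 11), P does NOT lie on the curve.


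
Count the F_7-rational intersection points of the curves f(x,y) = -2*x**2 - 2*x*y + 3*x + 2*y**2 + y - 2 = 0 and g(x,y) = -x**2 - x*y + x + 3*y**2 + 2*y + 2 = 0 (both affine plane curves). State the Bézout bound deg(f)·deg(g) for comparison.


Common zeros: {(6, 0)}; count = 1; Bézout bound = 4.

deg(f) = 2, deg(g) = 2, so Bézout bound = 4.
Scan x ∈ F_7. For each x, list the y ∈ F_7 with f(x, y) ≡ 0 and those with g(x, y) ≡ 0 (mod 7); the common zeros in that column are the intersection.
  x = 0: f ≡ 0 at y ∈ ∅; g ≡ 0 at y ∈ {1, 3}; common: ∅.
  x = 1: f ≡ 0 at y ∈ {1, 3}; g ≡ 0 at y ∈ ∅; common: ∅.
  x = 2: f ≡ 0 at y ∈ ∅; g ≡ 0 at y ∈ {0}; common: ∅.
  x = 3: f ≡ 0 at y ∈ {1, 5}; g ≡ 0 at y ∈ {6}; common: ∅.
  x = 4: f ≡ 0 at y ∈ {2, 5}; g ≡ 0 at y ∈ ∅; common: ∅.
  x = 5: f ≡ 0 at y ∈ ∅; g ≡ 0 at y ∈ {3, 5}; common: ∅.
  x = 6: f ≡ 0 at y ∈ {0, 2}; g ≡ 0 at y ∈ {0, 6}; common: {0}.
Collecting: common zeros = {(6, 0)}, so the count is 1.
Comparison with the Bézout bound: 1 ≤ 4 = deg(f)·deg(g), as expected for curves with no common component (the affine F_7-count falls short of the bound because intersections may lie at infinity, over extension fields, or carry multiplicity).


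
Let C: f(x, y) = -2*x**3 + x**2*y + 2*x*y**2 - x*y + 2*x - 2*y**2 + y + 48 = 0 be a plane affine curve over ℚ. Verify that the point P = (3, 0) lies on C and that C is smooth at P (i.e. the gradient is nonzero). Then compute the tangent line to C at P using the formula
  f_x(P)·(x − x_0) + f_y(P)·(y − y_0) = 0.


Tangent line at P: -52*x + 7*y + 156 = 0.

Step 1: f(3, 0) = 0, so P lies on C.
Step 2: partial derivatives
  f_x(x, y) = -6*x**2 + 2*x*y + 2*y**2 - y + 2, f_y(x, y) = x**2 + 4*x*y - x - 4*y + 1.
  f_x(P) = -52, f_y(P) = 7 (gradient nonzero, so P is smooth).
Step 3: tangent line at P: -52·(x − 3) + 7·(y − 0) = 0.
Expanding: -52*x + 7*y + 156 = 0.


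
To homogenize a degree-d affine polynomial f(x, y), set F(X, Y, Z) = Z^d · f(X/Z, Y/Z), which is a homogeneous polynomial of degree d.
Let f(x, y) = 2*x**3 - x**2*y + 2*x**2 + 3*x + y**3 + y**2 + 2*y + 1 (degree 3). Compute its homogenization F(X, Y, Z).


F(X, Y, Z) = 2*X**3 - X**2*Y + 2*X**2*Z + 3*X*Z**2 + Y**3 + Y**2*Z + 2*Y*Z**2 + Z**3

deg(f) = 3.
Substitute x = X/Z, y = Y/Z into f, then multiply by Z^3.
  monomial 2·x^3·y^0 ↦ 2·X^3·Y^0·Z^0.
  monomial -1·x^2·y^1 ↦ -1·X^2·Y^1·Z^0.
  monomial 2·x^2·y^0 ↦ 2·X^2·Y^0·Z^1.
  monomial 3·x^1·y^0 ↦ 3·X^1·Y^0·Z^2.
  monomial 1·x^0·y^3 ↦ 1·X^0·Y^3·Z^0.
  monomial 1·x^0·y^2 ↦ 1·X^0·Y^2·Z^1.
  monomial 2·x^0·y^1 ↦ 2·X^0·Y^1·Z^2.
  monomial 1·x^0·y^0 ↦ 1·X^0·Y^0·Z^3.
Collecting: F(X, Y, Z) = 2*X**3 - X**2*Y + 2*X**2*Z + 3*X*Z**2 + Y**3 + Y**2*Z + 2*Y*Z**2 + Z**3.


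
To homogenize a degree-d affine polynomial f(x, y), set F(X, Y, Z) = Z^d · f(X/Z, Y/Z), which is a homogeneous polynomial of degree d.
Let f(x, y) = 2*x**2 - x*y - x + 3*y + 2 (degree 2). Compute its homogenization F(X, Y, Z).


F(X, Y, Z) = 2*X**2 - X*Y - X*Z + 3*Y*Z + 2*Z**2

deg(f) = 2.
Substitute x = X/Z, y = Y/Z into f, then multiply by Z^2.
  monomial 2·x^2·y^0 ↦ 2·X^2·Y^0·Z^0.
  monomial -1·x^1·y^1 ↦ -1·X^1·Y^1·Z^0.
  monomial -1·x^1·y^0 ↦ -1·X^1·Y^0·Z^1.
  monomial 3·x^0·y^1 ↦ 3·X^0·Y^1·Z^1.
  monomial 2·x^0·y^0 ↦ 2·X^0·Y^0·Z^2.
Collecting: F(X, Y, Z) = 2*X**2 - X*Y - X*Z + 3*Y*Z + 2*Z**2.


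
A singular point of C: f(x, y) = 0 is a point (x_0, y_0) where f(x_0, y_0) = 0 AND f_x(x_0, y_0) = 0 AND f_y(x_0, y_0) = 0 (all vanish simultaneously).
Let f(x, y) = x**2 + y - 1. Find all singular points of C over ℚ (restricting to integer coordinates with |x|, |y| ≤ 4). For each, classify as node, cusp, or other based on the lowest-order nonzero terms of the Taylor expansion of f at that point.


No singular points in the scanned grid; C is smooth there.

Compute partial derivatives:
  f_x = 2*x.
  f_y = 1.
f_y = 1 is a nonzero constant, so f_y never vanishes: no point (x, y) can satisfy f = f_x = f_y = 0. In particular no (x, y) ∈ {−4, ..., 4}² is singular; the curve is smooth.


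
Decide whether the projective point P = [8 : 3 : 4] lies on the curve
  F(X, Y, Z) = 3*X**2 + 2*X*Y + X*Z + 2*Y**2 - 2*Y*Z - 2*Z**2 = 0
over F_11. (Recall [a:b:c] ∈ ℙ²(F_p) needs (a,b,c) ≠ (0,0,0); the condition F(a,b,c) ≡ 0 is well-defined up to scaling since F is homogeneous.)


F(8,3,4) ≡ 3 (mod 11); P is NOT on the curve.

Evaluate F(8, 3, 4) term-by-term (mod 11).
  3*X**2 ↦ 3·64·1·1 = 192
  2*X*Y ↦ 2·8·3·1 = 48
  X*Z ↦ 1·8·1·4 = 32
  2*Y**2 ↦ 2·1·9·1 = 18
  -2*Y*Z ↦ -2·1·3·4 = -24
  -2*Z**2 ↦ -2·1·1·16 = -32
Sum: F(8, 3, 4) = (192) + (48) + (32) + (18) + (-24) + (-32) = 234.
Reducing mod 11: 234 ≡ 3 (mod 11).
Since F(a, b, c) ≡ 3 ≠ 0 (mod 11), P does NOT lie on the curve.


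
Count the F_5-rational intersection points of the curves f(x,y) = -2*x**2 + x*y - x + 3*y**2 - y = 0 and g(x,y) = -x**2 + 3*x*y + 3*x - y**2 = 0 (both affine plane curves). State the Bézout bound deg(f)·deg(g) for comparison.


Common zeros: {(0, 0), (3, 4)}; count = 2; Bézout bound = 4.

deg(f) = 2, deg(g) = 2, so Bézout bound = 4.
Scan x ∈ F_5. For each x, list the y ∈ F_5 with f(x, y) ≡ 0 and those with g(x, y) ≡ 0 (mod 5); the common zeros in that column are the intersection.
  x = 0: f ≡ 0 at y ∈ {0, 2}; g ≡ 0 at y ∈ {0}; common: {0}.
  x = 1: f ≡ 0 at y ∈ {1, 4}; g ≡ 0 at y ∈ ∅; common: ∅.
  x = 2: f ≡ 0 at y ∈ {0, 3}; g ≡ 0 at y ∈ {2, 4}; common: ∅.
  x = 3: f ≡ 0 at y ∈ {2, 4}; g ≡ 0 at y ∈ {0, 4}; common: {4}.
  x = 4: f ≡ 0 at y ∈ {1, 3}; g ≡ 0 at y ∈ ∅; common: ∅.
Collecting: common zeros = {(0, 0), (3, 4)}, so the count is 2.
Comparison with the Bézout bound: 2 ≤ 4 = deg(f)·deg(g), as expected for curves with no common component (the affine F_5-count falls short of the bound because intersections may lie at infinity, over extension fields, or carry multiplicity).


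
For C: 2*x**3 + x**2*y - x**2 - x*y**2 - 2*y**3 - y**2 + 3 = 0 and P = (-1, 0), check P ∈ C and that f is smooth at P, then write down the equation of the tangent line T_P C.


Tangent line at P: 8*x + y + 8 = 0.

Step 1: f(-1, 0) = 0, so P lies on C.
Step 2: partial derivatives
  f_x(x, y) = 6*x**2 + 2*x*y - 2*x - y**2, f_y(x, y) = x**2 - 2*x*y - 6*y**2 - 2*y.
  f_x(P) = 8, f_y(P) = 1 (gradient nonzero, so P is smooth).
Step 3: tangent line at P: 8·(x − -1) + 1·(y − 0) = 0.
Expanding: 8*x + y + 8 = 0.


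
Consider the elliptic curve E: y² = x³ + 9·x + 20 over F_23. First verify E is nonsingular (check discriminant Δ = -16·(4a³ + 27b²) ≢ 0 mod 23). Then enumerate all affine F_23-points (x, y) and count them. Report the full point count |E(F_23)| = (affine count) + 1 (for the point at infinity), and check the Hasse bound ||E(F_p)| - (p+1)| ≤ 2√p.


Affine points = {(2, 0), (5, 11), (5, 12), (7, 9), (7, 14), (8, 11), (8, 12), (9, 5), (9, 18), (10, 11), (10, 12), (11, 1), (11, 22), (12, 4), (12, 19), (17, 7), (17, 16), (19, 9), (19, 14), (20, 9), (20, 14)}; affine count = 21; |E(F_23)| = 22.

Discriminant check: Δ ∝ 4a³ + 27b² = 4·9³ + 27·20² = 4·729 + 27·400 ≡ 8 (mod 23). Nonzero ⇒ E is nonsingular.
For each x ∈ F_23, compute rhs = x³ + 9·x + 20 mod 23, then count y ∈ F_23 with y² ≡ rhs.
  x = 0: rhs = 20, matching y values: none (0 points).
  x = 1: rhs = 7, matching y values: none (0 points).
  x = 2: rhs = 0, matching y values: 0 (1 points).
  x = 3: rhs = 5, matching y values: none (0 points).
  x = 4: rhs = 5, matching y values: none (0 points).
  x = 5: rhs = 6, matching y values: 11, 12 (2 points).
  x = 6: rhs = 14, matching y values: none (0 points).
  x = 7: rhs = 12, matching y values: 9, 14 (2 points).
  x = 8: rhs = 6, matching y values: 11, 12 (2 points).
  x = 9: rhs = 2, matching y values: 5, 18 (2 points).
  x = 10: rhs = 6, matching y values: 11, 12 (2 points).
  x = 11: rhs = 1, matching y values: 1, 22 (2 points).
  x = 12: rhs = 16, matching y values: 4, 19 (2 points).
  x = 13: rhs = 11, matching y values: none (0 points).
  x = 14: rhs = 15, matching y values: none (0 points).
  x = 15: rhs = 11, matching y values: none (0 points).
  x = 16: rhs = 5, matching y values: none (0 points).
  x = 17: rhs = 3, matching y values: 7, 16 (2 points).
  x = 18: rhs = 11, matching y values: none (0 points).
  x = 19: rhs = 12, matching y values: 9, 14 (2 points).
  x = 20: rhs = 12, matching y values: 9, 14 (2 points).
  x = 21: rhs = 17, matching y values: none (0 points).
  x = 22: rhs = 10, matching y values: none (0 points).
Total affine count: 21.
Full point count |E(F_23)| = 21 + 1 = 22.
Hasse bound: |22 − (23+1)| = |-2| = 2 ≤ 2√23 ≈ 9.5917 ✓.


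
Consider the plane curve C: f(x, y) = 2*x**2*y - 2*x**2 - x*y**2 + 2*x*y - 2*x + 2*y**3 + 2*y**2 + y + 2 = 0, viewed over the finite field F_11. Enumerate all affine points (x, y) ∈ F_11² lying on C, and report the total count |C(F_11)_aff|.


Affine F_11-points: {(0, 3), (3, 0), (4, 3), (6, 2), (7, 0), (7, 1), (7, 7), (8, 7)}; count = 8.

For each of the 121 pairs (x, y) ∈ F_11², evaluate f(x, y) mod 11. Record the zeros.
  x = 0: [0↦2, 1↦7, 2↦6, 3↦0, 4↦1, 5↦10, 6↦6, 7↦1, 8↦7, 9↦3, 10↦1]  zeros at y ∈ {3}
  x = 1: [0↦9, 1↦6, 2↦6, 3↦10, 4↦8, 5↦1, 6↦1, 7↦9, 8↦4, 9↦9, 10↦3]  zeros at y ∈ ∅
  x = 2: [0↦1, 1↦5, 2↦10, 3↦6, 4↦5, 5↦8, 6↦5, 7↦8, 8↦7, 9↦3, 10↦8]  zeros at y ∈ ∅
  x = 3: [0↦0, 1↦4, 2↦7, 3↦10, 4↦3, 5↦9, 6↦7, 7↦9, 8↦5, 9↦7, 10↦5]  zeros at y ∈ {0}
  x = 4: [0↦6, 1↦3, 2↦8, 3↦0, 4↦2, 5↦4, 6↦7, 7↦1, 8↦9, 9↦10, 10↦5]  zeros at y ∈ {3}
  x = 5: [0↦8, 1↦2, 2↦2, 3↦9, 4↦2, 5↦4, 6↦5, 7↦6, 8↦8, 9↦1, 10↦8]  zeros at y ∈ ∅
  x = 6: [0↦6, 1↦1, 2↦0, 3↦4, 4↦3, 5↦9, 6↦1, 7↦2, 8↦2, 9↦2, 10↦3]  zeros at y ∈ {2}
  x = 7: [0↦0, 1↦0, 2↦2, 3↦7, 4↦5, 5↦8, 6↦6, 7↦0, 8↦2, 9↦2, 10↦1]  zeros at y ∈ {0, 1, 7}
  x = 8: [0↦1, 1↦10, 2↦8, 3↦7, 4↦8, 5↦1, 6↦9, 7↦0, 8↦8, 9↦1, 10↦2]  zeros at y ∈ {7}
  x = 9: [0↦9, 1↦9, 2↦7, 3↦4, 4↦1, 5↦10, 6↦10, 7↦2, 8↦9, 9↦10, 10↦6]  zeros at y ∈ ∅
  x = 10: [0↦2, 1↦8, 2↦10, 3↦9, 4↦6, 5↦2, 6↦9, 7↦6, 8↦5, 9↦7, 10↦2]  zeros at y ∈ ∅
Collecting zeros: affine points = {(0, 3), (3, 0), (4, 3), (6, 2), (7, 0), (7, 1), (7, 7), (8, 7)}.
Total count |C(F_11)_aff| = 8.


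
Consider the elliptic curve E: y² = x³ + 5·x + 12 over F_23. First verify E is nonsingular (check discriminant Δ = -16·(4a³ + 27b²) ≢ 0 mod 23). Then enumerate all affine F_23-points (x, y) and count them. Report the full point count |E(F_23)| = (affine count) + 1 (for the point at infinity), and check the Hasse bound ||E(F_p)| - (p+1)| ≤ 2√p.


Affine points = {(0, 9), (0, 14), (1, 8), (1, 15), (3, 10), (3, 13), (4, 2), (4, 21), (5, 1), (5, 22), (8, 9), (8, 14), (9, 2), (9, 21), (10, 2), (10, 21), (11, 8), (11, 15), (12, 11), (12, 12), (15, 9), (15, 14), (16, 5), (16, 18), (18, 0), (20, 4), (20, 19), (22, 11), (22, 12)}; affine count = 29; |E(F_23)| = 30.

Discriminant check: Δ ∝ 4a³ + 27b² = 4·5³ + 27·12² = 4·125 + 27·144 ≡ 18 (mod 23). Nonzero ⇒ E is nonsingular.
For each x ∈ F_23, compute rhs = x³ + 5·x + 12 mod 23, then count y ∈ F_23 with y² ≡ rhs.
  x = 0: rhs = 12, matching y values: 9, 14 (2 points).
  x = 1: rhs = 18, matching y values: 8, 15 (2 points).
  x = 2: rhs = 7, matching y values: none (0 points).
  x = 3: rhs = 8, matching y values: 10, 13 (2 points).
  x = 4: rhs = 4, matching y values: 2, 21 (2 points).
  x = 5: rhs = 1, matching y values: 1, 22 (2 points).
  x = 6: rhs = 5, matching y values: none (0 points).
  x = 7: rhs = 22, matching y values: none (0 points).
  x = 8: rhs = 12, matching y values: 9, 14 (2 points).
  x = 9: rhs = 4, matching y values: 2, 21 (2 points).
  x = 10: rhs = 4, matching y values: 2, 21 (2 points).
  x = 11: rhs = 18, matching y values: 8, 15 (2 points).
  x = 12: rhs = 6, matching y values: 11, 12 (2 points).
  x = 13: rhs = 20, matching y values: none (0 points).
  x = 14: rhs = 20, matching y values: none (0 points).
  x = 15: rhs = 12, matching y values: 9, 14 (2 points).
  x = 16: rhs = 2, matching y values: 5, 18 (2 points).
  x = 17: rhs = 19, matching y values: none (0 points).
  x = 18: rhs = 0, matching y values: 0 (1 points).
  x = 19: rhs = 20, matching y values: none (0 points).
  x = 20: rhs = 16, matching y values: 4, 19 (2 points).
  x = 21: rhs = 17, matching y values: none (0 points).
  x = 22: rhs = 6, matching y values: 11, 12 (2 points).
Total affine count: 29.
Full point count |E(F_23)| = 29 + 1 = 30.
Hasse bound: |30 − (23+1)| = |6| = 6 ≤ 2√23 ≈ 9.5917 ✓.


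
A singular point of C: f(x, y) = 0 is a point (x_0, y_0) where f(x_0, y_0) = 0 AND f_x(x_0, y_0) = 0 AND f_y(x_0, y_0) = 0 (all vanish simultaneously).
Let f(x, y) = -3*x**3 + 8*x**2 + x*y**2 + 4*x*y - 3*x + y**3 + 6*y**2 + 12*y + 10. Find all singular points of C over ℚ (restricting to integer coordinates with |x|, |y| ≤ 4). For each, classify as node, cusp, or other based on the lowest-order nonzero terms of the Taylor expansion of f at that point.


Singular points: {(1, -2)}; classification: node.

Compute partial derivatives:
  f_x = -9*x**2 + 16*x + y**2 + 4*y - 3.
  f_y = 2*x*y + 4*x + 3*y**2 + 12*y + 12.
Scan x_0 ∈ {−4, ..., 4}. For each x_0, f_y(x_0, y) is a polynomial in y; find its integer roots y ∈ {−4, ..., 4}, then test f_x and f at those candidates.
  x = -4: f_y(-4, y) = 3*y**2 + 4*y - 4; vanishes at y ∈ {-2}. (-4, -2): f_x = -215 ≠ 0.
  x = -3: f_y(-3, y) = 3*y**2 + 6*y; vanishes at y ∈ {-2, 0}. (-3, -2): f_x = -136 ≠ 0; (-3, 0): f_x = -132 ≠ 0.
  x = -2: f_y(-2, y) = 3*y**2 + 8*y + 4; vanishes at y ∈ {-2}. (-2, -2): f_x = -75 ≠ 0.
  x = -1: f_y(-1, y) = 3*y**2 + 10*y + 8; vanishes at y ∈ {-2}. (-1, -2): f_x = -32 ≠ 0.
  x = 0: f_y(0, y) = 3*y**2 + 12*y + 12; vanishes at y ∈ {-2}. (0, -2): f_x = -7 ≠ 0.
  x = 1: f_y(1, y) = 3*y**2 + 14*y + 16; vanishes at y ∈ {-2}. (1, -2): f_x = 0, f = 0 — SINGULAR.
  x = 2: f_y(2, y) = 3*y**2 + 16*y + 20; vanishes at y ∈ {-2}. (2, -2): f_x = -11 ≠ 0.
  x = 3: f_y(3, y) = 3*y**2 + 18*y + 24; vanishes at y ∈ {-4, -2}. (3, -4): f_x = -36 ≠ 0; (3, -2): f_x = -40 ≠ 0.
  x = 4: f_y(4, y) = 3*y**2 + 20*y + 28; vanishes at y ∈ {-2}. (4, -2): f_x = -87 ≠ 0.
Only singular point on the grid: (1, -2).
Classify: substitute x = 1 + u, y = -2 + v and expand: f = -3*u**3 - u**2 + u*v**2 + v**3 + v**2.
No constant or linear terms (consistent with a singular point). Quadratic part: -u**2 + v**2. Cubic part: -3*u**3 + u*v**2 + v**3.
The quadratic part v**2 - u**2 = (v − u)(v + u) splits into two distinct linear factors, so there are two distinct tangent lines y − -2 = ±(x − 1) — this is a node (ordinary double point).
Classification: node.
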